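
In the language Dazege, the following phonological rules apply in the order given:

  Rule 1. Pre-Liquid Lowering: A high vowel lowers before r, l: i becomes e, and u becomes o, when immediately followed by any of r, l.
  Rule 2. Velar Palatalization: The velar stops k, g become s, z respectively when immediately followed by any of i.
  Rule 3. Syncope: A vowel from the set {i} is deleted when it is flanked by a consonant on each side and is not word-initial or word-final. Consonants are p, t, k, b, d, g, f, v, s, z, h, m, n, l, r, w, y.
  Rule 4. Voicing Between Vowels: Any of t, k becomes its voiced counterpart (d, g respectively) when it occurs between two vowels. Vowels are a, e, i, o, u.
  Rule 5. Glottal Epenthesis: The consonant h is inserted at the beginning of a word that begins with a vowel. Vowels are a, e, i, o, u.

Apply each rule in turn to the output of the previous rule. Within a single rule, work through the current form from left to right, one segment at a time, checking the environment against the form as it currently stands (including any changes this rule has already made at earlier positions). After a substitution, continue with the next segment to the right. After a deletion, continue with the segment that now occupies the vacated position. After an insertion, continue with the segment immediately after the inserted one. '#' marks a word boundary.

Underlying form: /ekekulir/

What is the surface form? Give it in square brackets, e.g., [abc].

Rule 1 Pre-Liquid Lowering: [ekekulir] → [ekekoler]
Rule 2 Velar Palatalization: no change — [ekekoler]
Rule 3 Syncope: no change — [ekekoler]
Rule 4 Voicing Between Vowels: [ekekoler] → [egegoler]
Rule 5 Glottal Epenthesis: [egegoler] → [hegegoler]

[hegegoler]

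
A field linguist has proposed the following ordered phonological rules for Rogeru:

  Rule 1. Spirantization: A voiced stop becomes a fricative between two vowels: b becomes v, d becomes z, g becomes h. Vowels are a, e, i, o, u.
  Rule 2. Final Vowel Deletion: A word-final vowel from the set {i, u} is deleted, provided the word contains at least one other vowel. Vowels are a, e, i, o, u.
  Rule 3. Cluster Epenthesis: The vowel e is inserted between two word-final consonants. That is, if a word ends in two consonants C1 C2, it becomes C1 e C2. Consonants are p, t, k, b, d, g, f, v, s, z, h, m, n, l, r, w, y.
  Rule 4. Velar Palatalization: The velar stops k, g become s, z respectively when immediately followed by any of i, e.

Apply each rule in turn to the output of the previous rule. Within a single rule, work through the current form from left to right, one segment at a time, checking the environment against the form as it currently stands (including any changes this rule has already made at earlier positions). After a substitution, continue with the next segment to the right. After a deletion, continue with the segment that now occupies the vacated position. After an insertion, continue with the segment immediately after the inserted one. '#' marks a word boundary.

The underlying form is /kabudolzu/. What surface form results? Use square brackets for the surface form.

[kavuzolez]

Rule 1 Spirantization: [kabudolzu] → [kavuzolzu]
Rule 2 Final Vowel Deletion: [kavuzolzu] → [kavuzolz]
Rule 3 Cluster Epenthesis: [kavuzolz] → [kavuzolez]
Rule 4 Velar Palatalization: no change — [kavuzolez]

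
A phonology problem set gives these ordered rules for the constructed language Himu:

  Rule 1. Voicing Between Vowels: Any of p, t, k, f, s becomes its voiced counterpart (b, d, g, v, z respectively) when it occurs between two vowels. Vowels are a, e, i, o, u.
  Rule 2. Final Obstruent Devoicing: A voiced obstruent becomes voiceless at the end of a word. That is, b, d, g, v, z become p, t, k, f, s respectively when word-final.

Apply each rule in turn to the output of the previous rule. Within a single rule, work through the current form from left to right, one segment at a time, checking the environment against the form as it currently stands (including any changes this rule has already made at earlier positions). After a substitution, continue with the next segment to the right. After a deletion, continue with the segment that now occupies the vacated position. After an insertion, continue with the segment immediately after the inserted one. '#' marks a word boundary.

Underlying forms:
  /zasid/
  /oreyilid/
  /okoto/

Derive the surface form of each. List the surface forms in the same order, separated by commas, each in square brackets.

/zasid/:
  Rule 1 Voicing Between Vowels: [zasid] → [zazid]
  Rule 2 Final Obstruent Devoicing: [zazid] → [zazit]
/oreyilid/:
  Rule 1 Voicing Between Vowels: no change — [oreyilid]
  Rule 2 Final Obstruent Devoicing: [oreyilid] → [oreyilit]
/okoto/:
  Rule 1 Voicing Between Vowels: [okoto] → [ogodo]
  Rule 2 Final Obstruent Devoicing: no change — [ogodo]

[zazit], [oreyilit], [ogodo]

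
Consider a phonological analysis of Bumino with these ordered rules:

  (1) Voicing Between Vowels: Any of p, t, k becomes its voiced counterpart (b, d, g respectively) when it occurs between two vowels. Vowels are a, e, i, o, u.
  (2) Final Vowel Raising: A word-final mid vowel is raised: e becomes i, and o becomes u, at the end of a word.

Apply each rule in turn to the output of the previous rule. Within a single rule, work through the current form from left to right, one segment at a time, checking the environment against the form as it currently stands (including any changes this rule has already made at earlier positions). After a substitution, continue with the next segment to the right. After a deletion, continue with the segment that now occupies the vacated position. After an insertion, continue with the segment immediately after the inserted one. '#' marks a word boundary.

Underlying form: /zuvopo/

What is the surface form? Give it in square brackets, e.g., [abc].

(1) Voicing Between Vowels: [zuvopo] → [zuvobo]
(2) Final Vowel Raising: [zuvobo] → [zuvobu]

[zuvobu]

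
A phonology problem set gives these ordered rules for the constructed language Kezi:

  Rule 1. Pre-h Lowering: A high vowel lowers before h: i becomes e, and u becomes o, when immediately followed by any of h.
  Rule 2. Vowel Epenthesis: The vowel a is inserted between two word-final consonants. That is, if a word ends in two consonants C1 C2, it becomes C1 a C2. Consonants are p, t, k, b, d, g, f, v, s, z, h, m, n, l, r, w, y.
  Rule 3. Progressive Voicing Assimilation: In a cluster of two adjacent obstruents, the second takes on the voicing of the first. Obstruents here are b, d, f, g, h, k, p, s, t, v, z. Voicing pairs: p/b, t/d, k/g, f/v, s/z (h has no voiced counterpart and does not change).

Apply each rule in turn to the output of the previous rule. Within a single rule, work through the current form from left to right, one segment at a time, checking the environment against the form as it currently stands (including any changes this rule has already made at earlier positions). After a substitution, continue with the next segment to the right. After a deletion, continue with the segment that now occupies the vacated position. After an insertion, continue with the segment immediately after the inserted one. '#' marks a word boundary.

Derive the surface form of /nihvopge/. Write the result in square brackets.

[nehfopke]

Rule 1 Pre-h Lowering: [nihvopge] → [nehvopge]
Rule 2 Vowel Epenthesis: no change — [nehvopge]
Rule 3 Progressive Voicing Assimilation: [nehvopge] → [nehfopke]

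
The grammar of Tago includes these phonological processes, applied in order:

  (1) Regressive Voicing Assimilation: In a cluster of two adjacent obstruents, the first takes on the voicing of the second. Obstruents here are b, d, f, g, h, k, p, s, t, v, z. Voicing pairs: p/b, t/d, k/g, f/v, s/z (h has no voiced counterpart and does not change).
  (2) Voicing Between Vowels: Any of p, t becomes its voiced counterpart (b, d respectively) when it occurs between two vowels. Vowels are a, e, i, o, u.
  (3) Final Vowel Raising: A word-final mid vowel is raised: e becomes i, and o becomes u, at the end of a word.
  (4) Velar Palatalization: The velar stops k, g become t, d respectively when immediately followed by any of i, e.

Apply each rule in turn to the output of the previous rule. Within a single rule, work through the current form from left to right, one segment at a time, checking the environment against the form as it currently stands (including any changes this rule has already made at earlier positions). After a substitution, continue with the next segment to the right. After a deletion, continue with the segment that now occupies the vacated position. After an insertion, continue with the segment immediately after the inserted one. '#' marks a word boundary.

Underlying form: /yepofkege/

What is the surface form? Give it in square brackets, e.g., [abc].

[yeboftedi]

(1) Regressive Voicing Assimilation: no change — [yepofkege]
(2) Voicing Between Vowels: [yepofkege] → [yebofkege]
(3) Final Vowel Raising: [yebofkege] → [yebofkegi]
(4) Velar Palatalization: [yebofkegi] → [yeboftedi]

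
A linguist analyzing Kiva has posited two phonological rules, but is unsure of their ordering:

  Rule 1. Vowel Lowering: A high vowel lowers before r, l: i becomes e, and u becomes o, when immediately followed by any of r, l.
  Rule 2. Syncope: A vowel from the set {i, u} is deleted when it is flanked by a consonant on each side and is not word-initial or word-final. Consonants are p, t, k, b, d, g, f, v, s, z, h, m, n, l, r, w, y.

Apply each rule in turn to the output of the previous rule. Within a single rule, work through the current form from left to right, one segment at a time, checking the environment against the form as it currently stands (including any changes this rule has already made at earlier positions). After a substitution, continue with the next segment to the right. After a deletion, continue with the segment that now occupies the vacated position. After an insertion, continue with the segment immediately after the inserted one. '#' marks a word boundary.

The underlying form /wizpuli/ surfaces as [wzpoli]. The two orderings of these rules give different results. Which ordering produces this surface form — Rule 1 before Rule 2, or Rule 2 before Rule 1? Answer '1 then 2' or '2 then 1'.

Order 1 then 2:
  1 Vowel Lowering: [wizpuli] → [wizpoli]
  2 Syncope: [wizpoli] → [wzpoli]
  result: [wzpoli]
Order 2 then 1:
  2 Syncope: [wizpuli] → [wzpli]
  1 Vowel Lowering: no change — [wzpli]
  result: [wzpli]

1 then 2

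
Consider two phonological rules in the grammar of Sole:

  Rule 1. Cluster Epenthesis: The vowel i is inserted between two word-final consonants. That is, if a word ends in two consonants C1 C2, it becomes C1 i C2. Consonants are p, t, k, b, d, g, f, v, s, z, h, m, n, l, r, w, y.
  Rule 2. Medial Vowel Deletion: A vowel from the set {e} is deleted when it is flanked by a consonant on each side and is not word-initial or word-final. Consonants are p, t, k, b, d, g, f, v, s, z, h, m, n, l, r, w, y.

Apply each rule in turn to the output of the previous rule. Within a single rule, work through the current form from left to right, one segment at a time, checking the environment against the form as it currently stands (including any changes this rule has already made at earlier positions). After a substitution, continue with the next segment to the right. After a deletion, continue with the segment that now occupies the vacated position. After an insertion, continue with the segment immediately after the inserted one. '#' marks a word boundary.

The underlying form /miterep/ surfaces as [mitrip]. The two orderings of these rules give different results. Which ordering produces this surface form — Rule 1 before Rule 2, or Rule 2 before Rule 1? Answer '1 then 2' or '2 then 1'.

2 then 1

Order 1 then 2:
  1 Cluster Epenthesis: no change — [miterep]
  2 Medial Vowel Deletion: [miterep] → [mitrp]
  result: [mitrp]
Order 2 then 1:
  2 Medial Vowel Deletion: [miterep] → [mitrp]
  1 Cluster Epenthesis: [mitrp] → [mitrip]
  result: [mitrip]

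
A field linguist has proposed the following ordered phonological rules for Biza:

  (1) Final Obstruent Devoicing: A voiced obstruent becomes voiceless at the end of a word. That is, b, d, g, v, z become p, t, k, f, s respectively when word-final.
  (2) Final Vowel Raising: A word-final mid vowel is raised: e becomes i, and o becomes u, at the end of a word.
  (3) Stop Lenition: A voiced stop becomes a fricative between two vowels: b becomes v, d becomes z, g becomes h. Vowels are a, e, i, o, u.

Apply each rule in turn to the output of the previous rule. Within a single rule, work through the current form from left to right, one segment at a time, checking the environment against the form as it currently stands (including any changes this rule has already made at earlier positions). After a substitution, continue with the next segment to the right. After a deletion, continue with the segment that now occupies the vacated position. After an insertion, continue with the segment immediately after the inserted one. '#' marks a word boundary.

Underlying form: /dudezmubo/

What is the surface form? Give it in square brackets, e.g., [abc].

[duzezmuvu]

(1) Final Obstruent Devoicing: no change — [dudezmubo]
(2) Final Vowel Raising: [dudezmubo] → [dudezmubu]
(3) Stop Lenition: [dudezmubu] → [duzezmuvu]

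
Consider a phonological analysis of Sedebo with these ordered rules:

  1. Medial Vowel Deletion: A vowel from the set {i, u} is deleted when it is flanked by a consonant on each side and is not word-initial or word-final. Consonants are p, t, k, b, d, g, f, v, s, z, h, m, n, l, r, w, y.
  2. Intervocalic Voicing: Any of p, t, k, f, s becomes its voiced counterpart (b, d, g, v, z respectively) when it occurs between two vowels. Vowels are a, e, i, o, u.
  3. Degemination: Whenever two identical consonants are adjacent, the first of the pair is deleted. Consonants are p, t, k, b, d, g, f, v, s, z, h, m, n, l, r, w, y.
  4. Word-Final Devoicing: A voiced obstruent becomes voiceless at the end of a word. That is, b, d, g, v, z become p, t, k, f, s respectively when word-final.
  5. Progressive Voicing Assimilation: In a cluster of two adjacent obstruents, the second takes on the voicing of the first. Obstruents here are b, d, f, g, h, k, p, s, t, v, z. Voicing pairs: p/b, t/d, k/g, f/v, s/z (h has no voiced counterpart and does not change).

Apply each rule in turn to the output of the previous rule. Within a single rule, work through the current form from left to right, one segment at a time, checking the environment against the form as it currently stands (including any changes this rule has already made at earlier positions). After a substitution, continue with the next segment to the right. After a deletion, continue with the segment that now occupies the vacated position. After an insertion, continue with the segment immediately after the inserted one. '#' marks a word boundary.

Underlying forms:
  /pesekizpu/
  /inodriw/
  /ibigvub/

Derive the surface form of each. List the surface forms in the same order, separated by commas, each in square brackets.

/pesekizpu/:
  1 Medial Vowel Deletion: [pesekizpu] → [pesekzpu]
  2 Intervocalic Voicing: [pesekzpu] → [pezekzpu]
  3 Degemination: no change — [pezekzpu]
  4 Word-Final Devoicing: no change — [pezekzpu]
  5 Progressive Voicing Assimilation: [pezekzpu] → [pezekspu]
/inodriw/:
  1 Medial Vowel Deletion: [inodriw] → [inodrw]
  2 Intervocalic Voicing: no change — [inodrw]
  3 Degemination: no change — [inodrw]
  4 Word-Final Devoicing: no change — [inodrw]
  5 Progressive Voicing Assimilation: no change — [inodrw]
/ibigvub/:
  1 Medial Vowel Deletion: [ibigvub] → [ibgvb]
  2 Intervocalic Voicing: no change — [ibgvb]
  3 Degemination: no change — [ibgvb]
  4 Word-Final Devoicing: [ibgvb] → [ibgvp]
  5 Progressive Voicing Assimilation: [ibgvp] → [ibgvb]

[pezekspu], [inodrw], [ibgvb]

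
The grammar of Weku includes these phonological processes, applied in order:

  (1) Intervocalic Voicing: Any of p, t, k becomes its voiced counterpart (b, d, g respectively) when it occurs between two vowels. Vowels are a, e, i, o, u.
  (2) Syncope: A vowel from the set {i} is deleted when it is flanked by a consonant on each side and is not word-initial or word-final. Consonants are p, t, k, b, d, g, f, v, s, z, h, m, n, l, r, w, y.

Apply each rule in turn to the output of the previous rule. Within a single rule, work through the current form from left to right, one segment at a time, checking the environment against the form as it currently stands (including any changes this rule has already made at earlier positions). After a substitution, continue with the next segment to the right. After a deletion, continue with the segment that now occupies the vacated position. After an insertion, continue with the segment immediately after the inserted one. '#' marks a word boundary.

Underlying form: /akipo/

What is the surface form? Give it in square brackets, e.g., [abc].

[agbo]

(1) Intervocalic Voicing: [akipo] → [agibo]
(2) Syncope: [agibo] → [agbo]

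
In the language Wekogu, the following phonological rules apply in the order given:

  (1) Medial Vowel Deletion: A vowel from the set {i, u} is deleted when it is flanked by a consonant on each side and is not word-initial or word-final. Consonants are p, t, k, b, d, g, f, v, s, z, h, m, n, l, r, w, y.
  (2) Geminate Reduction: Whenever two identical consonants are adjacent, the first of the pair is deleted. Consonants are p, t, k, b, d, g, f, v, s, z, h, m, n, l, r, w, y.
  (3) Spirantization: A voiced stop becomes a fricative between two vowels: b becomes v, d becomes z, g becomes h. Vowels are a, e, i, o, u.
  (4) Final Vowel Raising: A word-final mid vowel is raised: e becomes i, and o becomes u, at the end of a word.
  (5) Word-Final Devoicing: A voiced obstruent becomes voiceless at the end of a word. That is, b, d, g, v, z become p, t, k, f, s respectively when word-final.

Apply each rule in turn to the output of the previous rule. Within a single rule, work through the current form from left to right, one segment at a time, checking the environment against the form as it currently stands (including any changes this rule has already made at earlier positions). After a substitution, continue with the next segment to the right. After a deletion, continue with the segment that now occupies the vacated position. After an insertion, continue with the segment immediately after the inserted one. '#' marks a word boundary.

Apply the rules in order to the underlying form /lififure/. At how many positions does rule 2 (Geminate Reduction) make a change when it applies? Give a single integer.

(1) Medial Vowel Deletion: [lififure] → [lffre]
(2) Geminate Reduction: [lffre] → [lfre]
(3) Spirantization: no change — [lfre]
(4) Final Vowel Raising: [lfre] → [lfri]
(5) Word-Final Devoicing: no change — [lfri]
Rule 2 changed 1 position(s).

1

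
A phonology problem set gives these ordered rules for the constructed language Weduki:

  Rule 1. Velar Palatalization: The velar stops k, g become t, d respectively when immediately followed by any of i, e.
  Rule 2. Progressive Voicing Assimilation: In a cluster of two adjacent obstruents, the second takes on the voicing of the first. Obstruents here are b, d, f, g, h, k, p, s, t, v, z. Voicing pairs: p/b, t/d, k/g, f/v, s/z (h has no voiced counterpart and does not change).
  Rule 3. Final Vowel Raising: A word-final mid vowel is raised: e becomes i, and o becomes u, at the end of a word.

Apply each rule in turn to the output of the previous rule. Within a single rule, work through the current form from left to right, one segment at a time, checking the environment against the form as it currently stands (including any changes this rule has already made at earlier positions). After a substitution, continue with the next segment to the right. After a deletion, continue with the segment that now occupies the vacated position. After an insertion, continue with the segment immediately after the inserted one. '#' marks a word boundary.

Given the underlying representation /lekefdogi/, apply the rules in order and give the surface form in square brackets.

[leteftodi]

Rule 1 Velar Palatalization: [lekefdogi] → [letefdodi]
Rule 2 Progressive Voicing Assimilation: [letefdodi] → [leteftodi]
Rule 3 Final Vowel Raising: no change — [leteftodi]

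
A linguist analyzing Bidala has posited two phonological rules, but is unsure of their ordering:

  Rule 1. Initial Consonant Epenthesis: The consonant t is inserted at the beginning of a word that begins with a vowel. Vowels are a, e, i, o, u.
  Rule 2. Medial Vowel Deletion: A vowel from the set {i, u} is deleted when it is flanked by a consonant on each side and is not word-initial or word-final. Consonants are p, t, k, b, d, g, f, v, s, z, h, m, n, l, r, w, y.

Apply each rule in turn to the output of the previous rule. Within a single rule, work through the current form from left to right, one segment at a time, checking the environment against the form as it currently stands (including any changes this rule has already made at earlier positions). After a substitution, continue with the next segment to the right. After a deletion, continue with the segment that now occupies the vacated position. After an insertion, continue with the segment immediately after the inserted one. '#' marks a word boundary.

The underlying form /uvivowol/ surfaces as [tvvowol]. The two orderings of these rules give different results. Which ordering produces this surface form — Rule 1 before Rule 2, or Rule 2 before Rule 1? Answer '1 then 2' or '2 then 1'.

Order 1 then 2:
  1 Initial Consonant Epenthesis: [uvivowol] → [tuvivowol]
  2 Medial Vowel Deletion: [tuvivowol] → [tvvowol]
  result: [tvvowol]
Order 2 then 1:
  2 Medial Vowel Deletion: [uvivowol] → [uvvowol]
  1 Initial Consonant Epenthesis: [uvvowol] → [tuvvowol]
  result: [tuvvowol]

1 then 2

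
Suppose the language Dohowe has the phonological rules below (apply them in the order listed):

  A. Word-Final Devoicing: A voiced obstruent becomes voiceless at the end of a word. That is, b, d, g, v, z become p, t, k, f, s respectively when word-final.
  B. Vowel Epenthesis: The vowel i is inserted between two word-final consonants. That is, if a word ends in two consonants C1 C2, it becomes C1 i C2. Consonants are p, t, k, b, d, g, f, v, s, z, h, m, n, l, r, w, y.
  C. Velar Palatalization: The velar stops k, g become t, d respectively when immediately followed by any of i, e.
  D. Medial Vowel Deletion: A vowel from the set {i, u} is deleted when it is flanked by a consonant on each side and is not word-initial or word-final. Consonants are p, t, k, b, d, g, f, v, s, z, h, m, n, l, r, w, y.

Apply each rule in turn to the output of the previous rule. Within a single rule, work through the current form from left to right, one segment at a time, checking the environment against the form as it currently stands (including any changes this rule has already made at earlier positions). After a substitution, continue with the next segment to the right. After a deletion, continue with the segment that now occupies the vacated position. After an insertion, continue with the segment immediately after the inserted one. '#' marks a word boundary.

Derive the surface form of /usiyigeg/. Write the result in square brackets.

[usydek]

A Word-Final Devoicing: [usiyigeg] → [usiyigek]
B Vowel Epenthesis: no change — [usiyigek]
C Velar Palatalization: [usiyigek] → [usiyidek]
D Medial Vowel Deletion: [usiyidek] → [usydek]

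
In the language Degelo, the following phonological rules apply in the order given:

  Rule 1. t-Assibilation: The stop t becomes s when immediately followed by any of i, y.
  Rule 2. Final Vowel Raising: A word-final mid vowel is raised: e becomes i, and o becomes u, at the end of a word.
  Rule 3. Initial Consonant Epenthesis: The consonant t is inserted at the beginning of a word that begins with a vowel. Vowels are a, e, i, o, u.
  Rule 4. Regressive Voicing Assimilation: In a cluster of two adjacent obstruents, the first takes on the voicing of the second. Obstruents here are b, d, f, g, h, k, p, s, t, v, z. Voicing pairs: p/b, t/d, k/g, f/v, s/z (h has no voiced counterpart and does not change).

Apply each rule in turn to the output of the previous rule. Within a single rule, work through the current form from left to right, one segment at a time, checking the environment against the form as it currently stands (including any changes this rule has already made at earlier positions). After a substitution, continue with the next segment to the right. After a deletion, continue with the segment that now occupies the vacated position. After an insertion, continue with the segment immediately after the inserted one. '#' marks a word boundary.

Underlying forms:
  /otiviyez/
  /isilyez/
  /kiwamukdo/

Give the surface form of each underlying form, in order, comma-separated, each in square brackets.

[tosiviyez], [tisilyez], [kiwamugdu]

/otiviyez/:
  Rule 1 t-Assibilation: [otiviyez] → [osiviyez]
  Rule 2 Final Vowel Raising: no change — [osiviyez]
  Rule 3 Initial Consonant Epenthesis: [osiviyez] → [tosiviyez]
  Rule 4 Regressive Voicing Assimilation: no change — [tosiviyez]
/isilyez/:
  Rule 1 t-Assibilation: no change — [isilyez]
  Rule 2 Final Vowel Raising: no change — [isilyez]
  Rule 3 Initial Consonant Epenthesis: [isilyez] → [tisilyez]
  Rule 4 Regressive Voicing Assimilation: no change — [tisilyez]
/kiwamukdo/:
  Rule 1 t-Assibilation: no change — [kiwamukdo]
  Rule 2 Final Vowel Raising: [kiwamukdo] → [kiwamukdu]
  Rule 3 Initial Consonant Epenthesis: no change — [kiwamukdu]
  Rule 4 Regressive Voicing Assimilation: [kiwamukdu] → [kiwamugdu]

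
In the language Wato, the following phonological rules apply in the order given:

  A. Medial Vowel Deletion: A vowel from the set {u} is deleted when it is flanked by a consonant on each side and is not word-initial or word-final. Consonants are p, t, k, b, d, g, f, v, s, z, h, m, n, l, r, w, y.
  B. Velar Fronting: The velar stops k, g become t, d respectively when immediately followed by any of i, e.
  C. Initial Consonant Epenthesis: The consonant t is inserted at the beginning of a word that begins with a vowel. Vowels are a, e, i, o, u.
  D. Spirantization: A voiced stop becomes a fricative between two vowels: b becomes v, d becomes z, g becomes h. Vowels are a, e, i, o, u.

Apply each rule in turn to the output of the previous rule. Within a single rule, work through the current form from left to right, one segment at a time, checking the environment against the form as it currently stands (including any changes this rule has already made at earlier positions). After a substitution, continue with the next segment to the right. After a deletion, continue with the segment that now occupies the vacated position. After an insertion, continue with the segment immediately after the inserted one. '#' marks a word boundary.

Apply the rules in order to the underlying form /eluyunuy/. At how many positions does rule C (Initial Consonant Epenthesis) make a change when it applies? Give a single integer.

A Medial Vowel Deletion: [eluyunuy] → [elyny]
B Velar Fronting: no change — [elyny]
C Initial Consonant Epenthesis: [elyny] → [telyny]
D Spirantization: no change — [telyny]
Rule C changed 1 position(s).

1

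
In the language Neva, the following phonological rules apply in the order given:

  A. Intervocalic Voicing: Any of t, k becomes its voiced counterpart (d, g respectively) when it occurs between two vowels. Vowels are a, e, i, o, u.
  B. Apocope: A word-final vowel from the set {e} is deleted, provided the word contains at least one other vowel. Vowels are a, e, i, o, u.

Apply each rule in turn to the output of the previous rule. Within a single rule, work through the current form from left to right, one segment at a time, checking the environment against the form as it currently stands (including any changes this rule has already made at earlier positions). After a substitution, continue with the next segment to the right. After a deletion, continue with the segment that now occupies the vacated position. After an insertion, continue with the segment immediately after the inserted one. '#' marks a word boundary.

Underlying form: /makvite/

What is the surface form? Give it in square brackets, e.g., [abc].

[makvid]

A Intervocalic Voicing: [makvite] → [makvide]
B Apocope: [makvide] → [makvid]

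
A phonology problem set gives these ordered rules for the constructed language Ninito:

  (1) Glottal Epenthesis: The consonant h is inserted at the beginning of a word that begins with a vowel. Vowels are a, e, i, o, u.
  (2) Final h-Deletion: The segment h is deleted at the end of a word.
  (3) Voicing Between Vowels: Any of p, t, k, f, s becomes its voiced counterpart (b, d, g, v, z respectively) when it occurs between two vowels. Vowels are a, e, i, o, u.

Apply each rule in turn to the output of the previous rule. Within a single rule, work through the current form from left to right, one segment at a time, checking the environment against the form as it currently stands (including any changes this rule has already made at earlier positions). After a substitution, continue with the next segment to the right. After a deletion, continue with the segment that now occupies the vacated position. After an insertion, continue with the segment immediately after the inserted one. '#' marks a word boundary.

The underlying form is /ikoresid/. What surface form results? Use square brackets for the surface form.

(1) Glottal Epenthesis: [ikoresid] → [hikoresid]
(2) Final h-Deletion: no change — [hikoresid]
(3) Voicing Between Vowels: [hikoresid] → [higorezid]

[higorezid]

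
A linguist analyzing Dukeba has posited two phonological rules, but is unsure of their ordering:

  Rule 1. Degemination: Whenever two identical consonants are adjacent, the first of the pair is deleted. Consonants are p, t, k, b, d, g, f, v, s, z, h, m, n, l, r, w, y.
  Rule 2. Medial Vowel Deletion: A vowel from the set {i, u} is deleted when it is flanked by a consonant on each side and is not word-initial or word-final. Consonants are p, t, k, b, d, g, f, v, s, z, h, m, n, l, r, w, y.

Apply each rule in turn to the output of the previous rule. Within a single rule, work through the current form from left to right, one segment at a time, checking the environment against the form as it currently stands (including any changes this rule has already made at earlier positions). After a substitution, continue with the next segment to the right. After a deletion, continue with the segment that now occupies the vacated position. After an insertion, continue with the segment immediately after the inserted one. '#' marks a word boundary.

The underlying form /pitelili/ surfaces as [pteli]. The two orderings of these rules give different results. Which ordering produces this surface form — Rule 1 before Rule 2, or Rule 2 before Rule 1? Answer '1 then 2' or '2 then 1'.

2 then 1

Order 1 then 2:
  1 Degemination: no change — [pitelili]
  2 Medial Vowel Deletion: [pitelili] → [ptelli]
  result: [ptelli]
Order 2 then 1:
  2 Medial Vowel Deletion: [pitelili] → [ptelli]
  1 Degemination: [ptelli] → [pteli]
  result: [pteli]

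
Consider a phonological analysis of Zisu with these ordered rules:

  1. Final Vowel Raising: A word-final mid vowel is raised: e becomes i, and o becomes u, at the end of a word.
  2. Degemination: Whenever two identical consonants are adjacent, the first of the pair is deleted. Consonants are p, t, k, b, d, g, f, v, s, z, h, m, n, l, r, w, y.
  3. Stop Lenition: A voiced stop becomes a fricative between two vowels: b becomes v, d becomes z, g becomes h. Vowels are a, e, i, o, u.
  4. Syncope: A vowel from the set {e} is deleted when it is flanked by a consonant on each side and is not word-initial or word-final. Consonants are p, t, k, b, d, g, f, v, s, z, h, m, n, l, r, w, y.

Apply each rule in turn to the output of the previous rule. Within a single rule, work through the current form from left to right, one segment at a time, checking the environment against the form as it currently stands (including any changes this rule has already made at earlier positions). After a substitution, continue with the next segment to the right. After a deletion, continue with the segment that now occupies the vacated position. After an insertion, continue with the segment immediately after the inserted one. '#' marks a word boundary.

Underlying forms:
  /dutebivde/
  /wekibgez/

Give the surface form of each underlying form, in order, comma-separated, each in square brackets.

/dutebivde/:
  1 Final Vowel Raising: [dutebivde] → [dutebivdi]
  2 Degemination: no change — [dutebivdi]
  3 Stop Lenition: [dutebivdi] → [dutevivdi]
  4 Syncope: [dutevivdi] → [dutvivdi]
/wekibgez/:
  1 Final Vowel Raising: no change — [wekibgez]
  2 Degemination: no change — [wekibgez]
  3 Stop Lenition: no change — [wekibgez]
  4 Syncope: [wekibgez] → [wkibgz]

[dutvivdi], [wkibgz]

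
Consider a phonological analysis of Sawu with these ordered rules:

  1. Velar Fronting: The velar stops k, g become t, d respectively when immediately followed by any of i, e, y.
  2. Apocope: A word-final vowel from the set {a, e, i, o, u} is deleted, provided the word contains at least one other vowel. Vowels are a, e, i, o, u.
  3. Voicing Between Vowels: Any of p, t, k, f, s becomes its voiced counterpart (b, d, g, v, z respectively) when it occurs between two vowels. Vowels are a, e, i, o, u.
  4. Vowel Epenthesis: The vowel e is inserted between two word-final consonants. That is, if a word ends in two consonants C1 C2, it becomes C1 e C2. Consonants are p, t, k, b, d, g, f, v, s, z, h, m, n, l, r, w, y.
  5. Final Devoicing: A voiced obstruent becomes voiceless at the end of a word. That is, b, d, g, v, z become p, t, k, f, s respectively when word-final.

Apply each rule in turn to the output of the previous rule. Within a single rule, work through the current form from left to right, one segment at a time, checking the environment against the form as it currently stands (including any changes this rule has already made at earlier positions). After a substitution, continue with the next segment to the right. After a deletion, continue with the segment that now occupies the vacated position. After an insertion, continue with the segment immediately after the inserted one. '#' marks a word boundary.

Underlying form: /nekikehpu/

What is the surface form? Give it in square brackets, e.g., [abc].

1 Velar Fronting: [nekikehpu] → [netitehpu]
2 Apocope: [netitehpu] → [netitehp]
3 Voicing Between Vowels: [netitehp] → [nedidehp]
4 Vowel Epenthesis: [nedidehp] → [nedidehep]
5 Final Devoicing: no change — [nedidehep]

[nedidehep]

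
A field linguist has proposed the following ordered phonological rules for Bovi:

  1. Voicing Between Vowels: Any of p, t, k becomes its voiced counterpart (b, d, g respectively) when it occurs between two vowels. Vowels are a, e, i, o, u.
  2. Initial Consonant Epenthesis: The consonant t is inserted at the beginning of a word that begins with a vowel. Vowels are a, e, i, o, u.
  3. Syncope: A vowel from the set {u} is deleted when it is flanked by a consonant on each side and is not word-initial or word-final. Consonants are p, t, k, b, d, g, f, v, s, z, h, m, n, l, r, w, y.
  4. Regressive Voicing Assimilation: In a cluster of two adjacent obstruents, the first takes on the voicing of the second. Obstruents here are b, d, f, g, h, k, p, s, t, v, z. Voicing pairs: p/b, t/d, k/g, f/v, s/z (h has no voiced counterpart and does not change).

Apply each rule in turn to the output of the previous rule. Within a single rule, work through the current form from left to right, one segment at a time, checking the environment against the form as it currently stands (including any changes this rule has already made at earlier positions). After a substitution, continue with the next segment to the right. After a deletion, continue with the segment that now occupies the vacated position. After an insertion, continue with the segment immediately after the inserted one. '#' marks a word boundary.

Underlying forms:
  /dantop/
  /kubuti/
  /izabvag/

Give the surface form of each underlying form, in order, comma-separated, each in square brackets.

[dantop], [gbdi], [tizabvag]

/dantop/:
  1 Voicing Between Vowels: no change — [dantop]
  2 Initial Consonant Epenthesis: no change — [dantop]
  3 Syncope: no change — [dantop]
  4 Regressive Voicing Assimilation: no change — [dantop]
/kubuti/:
  1 Voicing Between Vowels: [kubuti] → [kubudi]
  2 Initial Consonant Epenthesis: no change — [kubudi]
  3 Syncope: [kubudi] → [kbdi]
  4 Regressive Voicing Assimilation: [kbdi] → [gbdi]
/izabvag/:
  1 Voicing Between Vowels: no change — [izabvag]
  2 Initial Consonant Epenthesis: [izabvag] → [tizabvag]
  3 Syncope: no change — [tizabvag]
  4 Regressive Voicing Assimilation: no change — [tizabvag]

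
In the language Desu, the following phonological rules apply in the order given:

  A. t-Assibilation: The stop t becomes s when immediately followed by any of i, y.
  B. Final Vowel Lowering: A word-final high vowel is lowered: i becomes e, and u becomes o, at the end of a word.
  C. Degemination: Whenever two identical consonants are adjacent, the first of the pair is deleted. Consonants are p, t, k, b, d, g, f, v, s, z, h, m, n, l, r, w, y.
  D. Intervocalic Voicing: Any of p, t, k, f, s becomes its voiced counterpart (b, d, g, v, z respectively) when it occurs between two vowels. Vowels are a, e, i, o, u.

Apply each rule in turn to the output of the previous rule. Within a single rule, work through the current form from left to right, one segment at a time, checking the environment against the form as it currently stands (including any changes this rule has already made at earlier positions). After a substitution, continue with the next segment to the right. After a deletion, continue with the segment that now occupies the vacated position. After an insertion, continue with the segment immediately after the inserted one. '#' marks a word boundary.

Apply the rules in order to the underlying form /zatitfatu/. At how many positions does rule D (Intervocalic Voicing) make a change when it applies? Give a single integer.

2

A t-Assibilation: [zatitfatu] → [zasitfatu]
B Final Vowel Lowering: [zasitfatu] → [zasitfato]
C Degemination: no change — [zasitfato]
D Intervocalic Voicing: [zasitfato] → [zazitfado]
Rule D changed 2 position(s).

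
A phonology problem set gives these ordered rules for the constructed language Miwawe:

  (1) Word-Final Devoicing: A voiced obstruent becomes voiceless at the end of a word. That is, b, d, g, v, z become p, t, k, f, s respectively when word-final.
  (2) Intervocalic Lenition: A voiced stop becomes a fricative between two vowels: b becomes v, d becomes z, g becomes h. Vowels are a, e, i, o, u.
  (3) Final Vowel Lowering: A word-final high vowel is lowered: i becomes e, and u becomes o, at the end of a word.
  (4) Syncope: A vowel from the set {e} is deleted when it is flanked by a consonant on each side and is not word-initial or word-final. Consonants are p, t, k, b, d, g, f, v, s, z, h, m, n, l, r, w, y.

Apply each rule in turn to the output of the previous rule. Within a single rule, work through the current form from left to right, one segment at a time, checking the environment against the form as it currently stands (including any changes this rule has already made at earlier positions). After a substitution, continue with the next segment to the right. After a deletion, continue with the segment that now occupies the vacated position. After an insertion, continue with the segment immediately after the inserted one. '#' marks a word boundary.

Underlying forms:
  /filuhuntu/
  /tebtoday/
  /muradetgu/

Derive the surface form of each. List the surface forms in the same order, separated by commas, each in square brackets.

[filuhunto], [tbtozay], [muraztgo]

/filuhuntu/:
  (1) Word-Final Devoicing: no change — [filuhuntu]
  (2) Intervocalic Lenition: no change — [filuhuntu]
  (3) Final Vowel Lowering: [filuhuntu] → [filuhunto]
  (4) Syncope: no change — [filuhunto]
/tebtoday/:
  (1) Word-Final Devoicing: no change — [tebtoday]
  (2) Intervocalic Lenition: [tebtoday] → [tebtozay]
  (3) Final Vowel Lowering: no change — [tebtozay]
  (4) Syncope: [tebtozay] → [tbtozay]
/muradetgu/:
  (1) Word-Final Devoicing: no change — [muradetgu]
  (2) Intervocalic Lenition: [muradetgu] → [murazetgu]
  (3) Final Vowel Lowering: [murazetgu] → [murazetgo]
  (4) Syncope: [murazetgo] → [muraztgo]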